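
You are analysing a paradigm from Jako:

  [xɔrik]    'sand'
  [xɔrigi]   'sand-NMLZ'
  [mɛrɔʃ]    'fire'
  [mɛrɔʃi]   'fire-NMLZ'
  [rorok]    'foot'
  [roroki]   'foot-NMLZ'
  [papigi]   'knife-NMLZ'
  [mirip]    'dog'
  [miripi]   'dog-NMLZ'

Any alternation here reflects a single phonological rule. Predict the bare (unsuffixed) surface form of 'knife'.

[papik]

The root 'sand' surfaces as [xɔrik] and [xɔrigi], with a stem-final [k] ~ [g] alternation.
But 'foot' keeps [k] in both environments ([rorok], [roroki]), so there is no rule changing /k/ to [g] before the NMLZ suffix.
The alternation reflects word-final obstruent devoicing: voiced obstruents become voiceless word-finally. /g/ is underlying.
The one attested form of 'knife', [papigi], shows underlying /papig/. Applying the same rule word-finally gives [papik].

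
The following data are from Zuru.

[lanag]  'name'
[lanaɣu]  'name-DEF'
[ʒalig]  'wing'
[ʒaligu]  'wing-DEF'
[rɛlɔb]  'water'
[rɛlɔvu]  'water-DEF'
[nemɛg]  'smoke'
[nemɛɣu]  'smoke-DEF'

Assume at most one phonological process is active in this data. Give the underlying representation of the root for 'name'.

/lanaɣ/

The stem for 'name' ends in [g] in [lanag] but [ɣ] in [lanaɣu].
Compare 'wing', with invariant [g] in [ʒalig] and [ʒaligu]: an analysis with underlying /g/ and a rule producing [ɣ] before the DEF suffix would wrongly predict alternation here too.
The alternation reflects word-final hardening: voiced fricatives become stops word-finally. /ɣ/ is underlying.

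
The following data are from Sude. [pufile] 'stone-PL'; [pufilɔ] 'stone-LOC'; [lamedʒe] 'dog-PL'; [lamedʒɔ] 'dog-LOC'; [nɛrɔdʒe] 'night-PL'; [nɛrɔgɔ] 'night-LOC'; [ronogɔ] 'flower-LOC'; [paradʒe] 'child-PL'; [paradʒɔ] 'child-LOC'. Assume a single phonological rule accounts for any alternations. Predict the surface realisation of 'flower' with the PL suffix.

The root 'night' surfaces as [nɛrɔdʒe] and [nɛrɔgɔ], with a stem-final [dʒ] ~ [g] alternation.
If /dʒ/ were underlying and a rule turned it into [g] before the LOC suffix, 'dog' would also alternate; but it has [dʒ] in both [lamedʒe] and [lamedʒɔ].
Therefore /g/ is basic and [dʒ] is derived by palatalization before a front vowel (/g/ becomes palato-alveolar [dʒ] before a front vowel).
From [ronogɔ] the stem 'flower' is /ronog/; before a front vowel this yields [ronodʒe].

[ronodʒe]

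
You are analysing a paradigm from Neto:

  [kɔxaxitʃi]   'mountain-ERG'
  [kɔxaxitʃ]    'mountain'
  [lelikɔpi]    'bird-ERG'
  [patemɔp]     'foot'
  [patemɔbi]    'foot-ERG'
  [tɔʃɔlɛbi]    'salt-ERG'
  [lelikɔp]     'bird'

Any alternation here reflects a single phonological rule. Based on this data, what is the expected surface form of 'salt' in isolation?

[tɔʃɔlɛp]

The stem for 'foot' ends in [b] in [patemɔbi] but [p] in [patemɔp].
If /p/ were underlying and a rule turned it into [b] before the ERG suffix, 'bird' would also alternate; but it has [p] in both [lelikɔpi] and [lelikɔp].
Therefore /b/ is basic and [p] is derived by word-final obstruent devoicing (voiced obstruents become voiceless word-finally).
From [tɔʃɔlɛbi] the stem 'salt' is /tɔʃɔlɛb/; word-finally this yields [tɔʃɔlɛp].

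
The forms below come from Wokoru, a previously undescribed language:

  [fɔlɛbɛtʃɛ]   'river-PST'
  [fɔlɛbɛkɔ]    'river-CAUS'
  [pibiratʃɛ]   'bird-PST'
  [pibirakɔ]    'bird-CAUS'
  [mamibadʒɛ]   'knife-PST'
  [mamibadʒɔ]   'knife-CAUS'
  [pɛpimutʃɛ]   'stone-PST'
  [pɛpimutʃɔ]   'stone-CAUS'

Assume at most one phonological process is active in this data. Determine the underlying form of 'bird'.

The stem for 'bird' ends in [tʃ] in [pibiratʃɛ] but [k] in [pibirakɔ].
But 'stone' keeps [tʃ] in both environments ([pɛpimutʃɛ], [pɛpimutʃɔ]), so there is no rule changing /tʃ/ to [k] before the CAUS suffix.
The alternation reflects palatalization before a front vowel: /k/ becomes palato-alveolar [tʃ] before a front vowel. /k/ is underlying.
Hence 'bird' is /pibirak/ underlyingly.

/pibirak/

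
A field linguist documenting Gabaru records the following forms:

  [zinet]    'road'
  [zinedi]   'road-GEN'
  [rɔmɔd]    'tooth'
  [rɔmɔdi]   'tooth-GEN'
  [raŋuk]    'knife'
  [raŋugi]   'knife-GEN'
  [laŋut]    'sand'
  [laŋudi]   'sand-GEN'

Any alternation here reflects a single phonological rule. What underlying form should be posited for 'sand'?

/laŋut/

The root 'sand' surfaces as [laŋut] and [laŋudi], with a stem-final [t] ~ [d] alternation.
But 'tooth' keeps [d] in both environments ([rɔmɔd], [rɔmɔdi]), so there is no rule changing /d/ to [t] in isolation.
The alternation reflects intervocalic voicing: voiceless stops become voiced between vowels. /t/ is underlying.
Hence 'sand' is /laŋut/ underlyingly.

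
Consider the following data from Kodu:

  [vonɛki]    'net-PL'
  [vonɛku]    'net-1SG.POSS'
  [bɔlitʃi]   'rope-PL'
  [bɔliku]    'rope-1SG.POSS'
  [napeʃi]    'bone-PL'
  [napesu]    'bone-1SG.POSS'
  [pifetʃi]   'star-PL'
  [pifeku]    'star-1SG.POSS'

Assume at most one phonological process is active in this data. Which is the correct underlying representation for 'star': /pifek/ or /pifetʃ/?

/pifetʃ/

In [pifetʃi] and [pifeku] the final segment of 'star' alternates: [tʃ] ~ [k].
Compare 'net', with invariant [k] in [vonɛki] and [vonɛku]: an analysis with underlying /k/ and a rule producing [tʃ] before the PL suffix would wrongly predict alternation here too.
Therefore /tʃ/ is basic and [k] is derived by depalatalization (palato-alveolar /tʃ/ and /ʃ/ become [k] and [s] when no front vowel follows).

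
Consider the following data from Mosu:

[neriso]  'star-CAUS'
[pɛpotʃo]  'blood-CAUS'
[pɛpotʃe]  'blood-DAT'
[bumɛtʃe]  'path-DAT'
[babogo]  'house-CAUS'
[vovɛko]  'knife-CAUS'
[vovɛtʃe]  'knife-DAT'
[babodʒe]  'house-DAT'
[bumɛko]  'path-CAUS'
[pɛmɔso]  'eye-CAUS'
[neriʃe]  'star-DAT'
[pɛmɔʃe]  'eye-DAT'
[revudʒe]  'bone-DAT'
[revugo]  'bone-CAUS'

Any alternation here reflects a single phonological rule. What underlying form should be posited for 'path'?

'path' shows [k] ~ [tʃ] at the end of the stem ([bumɛko] vs [bumɛtʃe]).
The stem 'blood' ([pɛpotʃo], [pɛpotʃe]) shows [tʃ] unchanged in both environments, so [tʃ] cannot be basic with [k] derived before the CAUS suffix.
So /k/ is underlying, and a rule of palatalization before a front vowel — /k/, /g/ and /s/ become palato-alveolar [tʃ], [dʒ] and [ʃ] before a front vowel — gives [tʃ].
So 'path' = /bumɛk/.

/bumɛk/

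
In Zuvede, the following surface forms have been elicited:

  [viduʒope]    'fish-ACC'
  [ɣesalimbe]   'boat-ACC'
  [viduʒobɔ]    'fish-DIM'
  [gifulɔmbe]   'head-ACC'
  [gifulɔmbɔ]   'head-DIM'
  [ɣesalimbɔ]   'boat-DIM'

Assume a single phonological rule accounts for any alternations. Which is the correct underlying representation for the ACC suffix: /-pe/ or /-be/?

/-pe/

The ACC suffix surfaces as [-be] and [-pe], depending on the final segment of the stem.
The DIM suffix, which begins with [b], is invariant after every stem; so [b] is not altered by any rule here.
The ACC suffix is therefore /-pe/ underlyingly, with post-nasal voicing: voiceless stops become voiced after a nasal.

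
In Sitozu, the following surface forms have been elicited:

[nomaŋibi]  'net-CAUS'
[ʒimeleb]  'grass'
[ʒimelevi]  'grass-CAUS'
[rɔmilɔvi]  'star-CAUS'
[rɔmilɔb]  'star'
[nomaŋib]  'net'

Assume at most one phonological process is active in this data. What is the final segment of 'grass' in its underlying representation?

The stem for 'grass' ends in [b] in [ʒimeleb] but [v] in [ʒimelevi].
Compare 'net', with invariant [b] in [nomaŋib] and [nomaŋibi]: an analysis with underlying /b/ and a rule producing [v] before the CAUS suffix would wrongly predict alternation here too.
So /v/ is underlying, and a rule of word-final hardening — voiced fricatives become stops word-finally — gives [b].

/v/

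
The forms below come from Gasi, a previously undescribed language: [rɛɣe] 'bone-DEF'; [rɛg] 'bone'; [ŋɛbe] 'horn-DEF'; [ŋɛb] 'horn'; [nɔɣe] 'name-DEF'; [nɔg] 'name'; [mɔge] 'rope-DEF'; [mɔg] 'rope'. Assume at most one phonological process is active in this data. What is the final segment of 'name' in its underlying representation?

The stem for 'name' ends in [ɣ] in [nɔɣe] but [g] in [nɔg].
The stem 'rope' ([mɔge], [mɔg]) shows [g] unchanged in both environments, so [g] cannot be basic with [ɣ] derived before the DEF suffix.
So /ɣ/ is underlying, and a rule of word-final hardening — voiced fricatives become stops word-finally — gives [g].

/ɣ/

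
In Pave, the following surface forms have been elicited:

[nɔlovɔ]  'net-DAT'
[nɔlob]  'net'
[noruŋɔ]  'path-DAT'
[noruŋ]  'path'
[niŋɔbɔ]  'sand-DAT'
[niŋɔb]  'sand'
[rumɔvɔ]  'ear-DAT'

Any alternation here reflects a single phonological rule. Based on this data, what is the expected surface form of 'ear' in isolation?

The root 'net' surfaces as [nɔlovɔ] and [nɔlob], with a stem-final [v] ~ [b] alternation.
If /b/ were underlying and a rule turned it into [v] before the DAT suffix, 'sand' would also alternate; but it has [b] in both [niŋɔbɔ] and [niŋɔb].
So /v/ is underlying, and a rule of word-final hardening — voiced fricatives become stops word-finally — gives [b].
From [rumɔvɔ] the stem 'ear' is /rumɔv/; word-finally this yields [rumɔb].

[rumɔb]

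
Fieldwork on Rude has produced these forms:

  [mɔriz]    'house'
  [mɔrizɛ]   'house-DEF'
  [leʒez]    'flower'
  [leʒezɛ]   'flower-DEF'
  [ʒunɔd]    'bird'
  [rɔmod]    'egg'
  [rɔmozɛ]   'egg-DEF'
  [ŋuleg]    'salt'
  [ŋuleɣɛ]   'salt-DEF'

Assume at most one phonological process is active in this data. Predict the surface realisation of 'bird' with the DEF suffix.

[ʒunɔzɛ]

The root 'egg' surfaces as [rɔmod] and [rɔmozɛ], with a stem-final [d] ~ [z] alternation.
Compare 'flower', with invariant [z] in [leʒez] and [leʒezɛ]: an analysis with underlying /z/ and a rule producing [d] in isolation would wrongly predict alternation here too.
The underlying segment must be /d/; voiced stops become fricatives between vowels, yielding [z] there.
The one attested form of 'bird', [ʒunɔd], shows underlying /ʒunɔd/. Applying the same rule between vowels gives [ʒunɔzɛ].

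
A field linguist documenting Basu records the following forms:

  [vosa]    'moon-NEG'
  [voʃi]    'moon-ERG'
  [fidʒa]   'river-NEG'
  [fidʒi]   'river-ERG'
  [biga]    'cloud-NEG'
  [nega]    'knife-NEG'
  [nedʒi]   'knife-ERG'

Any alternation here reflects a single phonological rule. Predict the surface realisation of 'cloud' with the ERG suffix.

[bidʒi]

The stem for 'knife' ends in [g] in [nega] but [dʒ] in [nedʒi].
The stem 'river' ([fidʒa], [fidʒi]) shows [dʒ] unchanged in both environments, so [dʒ] cannot be basic with [g] derived before the NEG suffix.
The alternation reflects palatalization before a front vowel: /g/ and /s/ become palato-alveolar [dʒ] and [ʃ] before a front vowel. /g/ is underlying.
From [biga] the stem 'cloud' is /big/; before a front vowel this yields [bidʒi].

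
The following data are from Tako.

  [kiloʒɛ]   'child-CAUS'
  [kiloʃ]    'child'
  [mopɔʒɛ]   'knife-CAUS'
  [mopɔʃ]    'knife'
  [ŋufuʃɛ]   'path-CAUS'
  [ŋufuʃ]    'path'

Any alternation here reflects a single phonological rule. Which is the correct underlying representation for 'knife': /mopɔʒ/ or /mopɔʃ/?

/mopɔʒ/

'knife' shows [ʒ] ~ [ʃ] at the end of the stem ([mopɔʒɛ] vs [mopɔʃ]).
Compare 'path', with invariant [ʃ] in [ŋufuʃɛ] and [ŋufuʃ]: an analysis with underlying /ʃ/ and a rule producing [ʒ] before the CAUS suffix would wrongly predict alternation here too.
So /ʒ/ is underlying, and a rule of word-final obstruent devoicing — voiced obstruents become voiceless word-finally — gives [ʃ].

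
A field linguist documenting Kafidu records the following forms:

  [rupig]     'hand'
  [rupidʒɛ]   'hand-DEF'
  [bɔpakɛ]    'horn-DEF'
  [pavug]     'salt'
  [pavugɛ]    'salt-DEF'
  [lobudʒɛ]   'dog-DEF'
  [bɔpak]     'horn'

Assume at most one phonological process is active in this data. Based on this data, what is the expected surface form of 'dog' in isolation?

[lobug]

The root 'hand' surfaces as [rupidʒɛ] and [rupig], with a stem-final [dʒ] ~ [g] alternation.
But 'salt' keeps [g] in both environments ([pavugɛ], [pavug]), so there is no rule changing /g/ to [dʒ] before the DEF suffix.
So /dʒ/ is underlying, and a rule of depalatalization — palato-alveolar /dʒ/ becomes [g] when no front vowel follows — gives [g].
The one attested form of 'dog', [lobudʒɛ], shows underlying /lobudʒ/. Applying the same rule when no front vowel follows gives [lobug].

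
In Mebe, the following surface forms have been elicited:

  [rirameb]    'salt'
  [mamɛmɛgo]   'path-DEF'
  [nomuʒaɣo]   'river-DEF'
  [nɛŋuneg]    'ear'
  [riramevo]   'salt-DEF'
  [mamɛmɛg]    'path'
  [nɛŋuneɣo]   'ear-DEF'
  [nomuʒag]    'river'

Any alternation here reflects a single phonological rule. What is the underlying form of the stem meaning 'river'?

The stem for 'river' ends in [g] in [nomuʒag] but [ɣ] in [nomuʒaɣo].
But 'path' keeps [g] in both environments ([mamɛmɛg], [mamɛmɛgo]), so there is no rule changing /g/ to [ɣ] before the DEF suffix.
The alternation reflects word-final hardening: voiced fricatives become stops word-finally. /ɣ/ is underlying.

/nomuʒaɣ/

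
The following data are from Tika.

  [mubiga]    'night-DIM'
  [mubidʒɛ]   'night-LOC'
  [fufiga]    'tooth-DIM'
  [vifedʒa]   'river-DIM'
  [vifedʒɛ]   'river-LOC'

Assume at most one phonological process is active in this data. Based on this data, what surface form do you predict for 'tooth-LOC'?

[fufidʒɛ]

The stem for 'night' ends in [g] in [mubiga] but [dʒ] in [mubidʒɛ].
The stem 'river' ([vifedʒa], [vifedʒɛ]) shows [dʒ] unchanged in both environments, so [dʒ] cannot be basic with [g] derived before the DIM suffix.
So /g/ is underlying, and a rule of palatalization before a front vowel — /g/ becomes palato-alveolar [dʒ] before a front vowel — gives [dʒ].
The one attested form of 'tooth', [fufiga], shows underlying /fufig/. Applying the same rule before a front vowel gives [fufidʒɛ].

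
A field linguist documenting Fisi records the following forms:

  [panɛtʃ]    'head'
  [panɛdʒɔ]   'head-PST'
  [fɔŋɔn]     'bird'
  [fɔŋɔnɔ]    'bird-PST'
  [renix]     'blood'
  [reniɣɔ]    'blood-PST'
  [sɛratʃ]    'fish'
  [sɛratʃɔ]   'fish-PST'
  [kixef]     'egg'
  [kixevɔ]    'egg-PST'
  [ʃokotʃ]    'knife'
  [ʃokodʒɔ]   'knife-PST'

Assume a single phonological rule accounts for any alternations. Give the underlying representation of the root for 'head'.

/panɛdʒ/

In [panɛtʃ] and [panɛdʒɔ] the final segment of 'head' alternates: [tʃ] ~ [dʒ].
The stem 'fish' ([sɛratʃ], [sɛratʃɔ]) shows [tʃ] unchanged in both environments, so [tʃ] cannot be basic with [dʒ] derived before the PST suffix.
The underlying segment must be /dʒ/; voiced obstruents become voiceless word-finally, yielding [tʃ] there.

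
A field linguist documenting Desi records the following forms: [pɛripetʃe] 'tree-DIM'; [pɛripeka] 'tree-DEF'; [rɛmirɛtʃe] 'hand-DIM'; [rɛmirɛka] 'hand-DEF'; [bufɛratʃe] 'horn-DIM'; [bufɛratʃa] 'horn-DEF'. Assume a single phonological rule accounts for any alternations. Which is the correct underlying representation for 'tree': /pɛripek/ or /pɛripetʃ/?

/pɛripek/

'tree' shows [tʃ] ~ [k] at the end of the stem ([pɛripetʃe] vs [pɛripeka]).
But 'horn' keeps [tʃ] in both environments ([bufɛratʃe], [bufɛratʃa]), so there is no rule changing /tʃ/ to [k] before the DEF suffix.
So /k/ is underlying, and a rule of palatalization before a front vowel — /k/ becomes palato-alveolar [tʃ] before a front vowel — gives [tʃ].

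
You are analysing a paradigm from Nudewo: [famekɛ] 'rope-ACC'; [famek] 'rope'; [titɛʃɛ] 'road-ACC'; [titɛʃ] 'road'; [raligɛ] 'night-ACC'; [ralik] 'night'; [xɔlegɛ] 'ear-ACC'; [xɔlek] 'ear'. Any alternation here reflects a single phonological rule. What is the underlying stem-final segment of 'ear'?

'ear' shows [g] ~ [k] at the end of the stem ([xɔlegɛ] vs [xɔlek]).
The stem 'rope' ([famekɛ], [famek]) shows [k] unchanged in both environments, so [k] cannot be basic with [g] derived before the ACC suffix.
The alternation reflects word-final obstruent devoicing: voiced obstruents become voiceless word-finally. /g/ is underlying.

/g/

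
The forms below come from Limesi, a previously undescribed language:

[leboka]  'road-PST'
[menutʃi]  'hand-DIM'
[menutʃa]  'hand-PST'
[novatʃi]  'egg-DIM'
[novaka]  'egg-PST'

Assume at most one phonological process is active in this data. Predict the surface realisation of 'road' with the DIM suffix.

[lebotʃi]

The stem for 'egg' ends in [tʃ] in [novatʃi] but [k] in [novaka].
Compare 'hand', with invariant [tʃ] in [menutʃi] and [menutʃa]: an analysis with underlying /tʃ/ and a rule producing [k] before the PST suffix would wrongly predict alternation here too.
The alternation reflects palatalization before a front vowel: /k/ becomes palato-alveolar [tʃ] before a front vowel. /k/ is underlying.
The one attested form of 'road', [leboka], shows underlying /lebok/. Applying the same rule before a front vowel gives [lebotʃi].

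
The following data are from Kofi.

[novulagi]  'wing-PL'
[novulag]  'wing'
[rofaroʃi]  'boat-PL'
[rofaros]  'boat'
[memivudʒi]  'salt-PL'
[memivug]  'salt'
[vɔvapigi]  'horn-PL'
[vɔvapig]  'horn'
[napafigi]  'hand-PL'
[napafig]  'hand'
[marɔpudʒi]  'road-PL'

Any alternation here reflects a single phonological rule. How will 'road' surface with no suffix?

[marɔpug]

In [memivudʒi] and [memivug] the final segment of 'salt' alternates: [dʒ] ~ [g].
But 'horn' keeps [g] in both environments ([vɔvapigi], [vɔvapig]), so there is no rule changing /g/ to [dʒ] before the PL suffix.
Therefore /dʒ/ is basic and [g] is derived by depalatalization (palato-alveolar /dʒ/ and /ʃ/ become [g] and [s] when no front vowel follows).
The one attested form of 'road', [marɔpudʒi], shows underlying /marɔpudʒ/. Applying the same rule when no front vowel follows gives [marɔpug].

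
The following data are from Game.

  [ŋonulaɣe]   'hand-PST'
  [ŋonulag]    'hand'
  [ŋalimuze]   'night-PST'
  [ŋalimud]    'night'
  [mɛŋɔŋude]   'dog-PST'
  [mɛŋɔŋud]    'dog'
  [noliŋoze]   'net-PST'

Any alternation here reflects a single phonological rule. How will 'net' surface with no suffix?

The root 'night' surfaces as [ŋalimuze] and [ŋalimud], with a stem-final [z] ~ [d] alternation.
But 'dog' keeps [d] in both environments ([mɛŋɔŋude], [mɛŋɔŋud]), so there is no rule changing /d/ to [z] before the PST suffix.
The alternation reflects word-final hardening: voiced fricatives become stops word-finally. /z/ is underlying.
From [noliŋoze] the stem 'net' is /noliŋoz/; word-finally this yields [noliŋod].

[noliŋod]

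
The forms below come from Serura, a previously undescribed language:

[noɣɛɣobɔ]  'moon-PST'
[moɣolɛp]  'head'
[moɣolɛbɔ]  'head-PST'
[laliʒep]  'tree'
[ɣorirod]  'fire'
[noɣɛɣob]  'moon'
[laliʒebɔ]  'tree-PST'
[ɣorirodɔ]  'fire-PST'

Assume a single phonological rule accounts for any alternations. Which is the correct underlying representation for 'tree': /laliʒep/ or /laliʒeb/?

/laliʒep/

The stem for 'tree' ends in [b] in [laliʒebɔ] but [p] in [laliʒep].
Compare 'moon', with invariant [b] in [noɣɛɣobɔ] and [noɣɛɣob]: an analysis with underlying /b/ and a rule producing [p] in isolation would wrongly predict alternation here too.
Therefore /p/ is basic and [b] is derived by intervocalic voicing (voiceless stops become voiced between vowels).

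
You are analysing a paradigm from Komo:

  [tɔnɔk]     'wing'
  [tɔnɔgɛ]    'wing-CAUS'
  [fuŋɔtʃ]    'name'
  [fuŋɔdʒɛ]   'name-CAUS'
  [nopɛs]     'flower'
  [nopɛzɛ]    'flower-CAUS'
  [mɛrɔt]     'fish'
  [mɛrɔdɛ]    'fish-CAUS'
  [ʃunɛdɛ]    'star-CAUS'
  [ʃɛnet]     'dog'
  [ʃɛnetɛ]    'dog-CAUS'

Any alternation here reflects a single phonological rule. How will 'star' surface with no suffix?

The root 'fish' surfaces as [mɛrɔt] and [mɛrɔdɛ], with a stem-final [t] ~ [d] alternation.
But 'dog' keeps [t] in both environments ([ʃɛnet], [ʃɛnetɛ]), so there is no rule changing /t/ to [d] before the CAUS suffix.
The underlying segment must be /d/; voiced obstruents become voiceless word-finally, yielding [t] there.
The one attested form of 'star', [ʃunɛdɛ], shows underlying /ʃunɛd/. Applying the same rule word-finally gives [ʃunɛt].

[ʃunɛt]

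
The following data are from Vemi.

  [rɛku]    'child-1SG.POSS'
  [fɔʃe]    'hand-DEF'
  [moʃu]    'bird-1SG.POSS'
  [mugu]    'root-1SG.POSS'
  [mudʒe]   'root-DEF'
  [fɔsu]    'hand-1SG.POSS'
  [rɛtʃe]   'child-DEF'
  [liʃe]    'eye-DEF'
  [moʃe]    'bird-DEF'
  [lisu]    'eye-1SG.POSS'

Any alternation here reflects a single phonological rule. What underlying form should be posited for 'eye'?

/lis/

In [lisu] and [liʃe] the final segment of 'eye' alternates: [s] ~ [ʃ].
Compare 'bird', with invariant [ʃ] in [moʃu] and [moʃe]: an analysis with underlying /ʃ/ and a rule producing [s] before the 1SG.POSS suffix would wrongly predict alternation here too.
The alternation reflects palatalization before a front vowel: /k/, /g/ and /s/ become palato-alveolar [tʃ], [dʒ] and [ʃ] before a front vowel. /s/ is underlying.
Hence 'eye' is /lis/ underlyingly.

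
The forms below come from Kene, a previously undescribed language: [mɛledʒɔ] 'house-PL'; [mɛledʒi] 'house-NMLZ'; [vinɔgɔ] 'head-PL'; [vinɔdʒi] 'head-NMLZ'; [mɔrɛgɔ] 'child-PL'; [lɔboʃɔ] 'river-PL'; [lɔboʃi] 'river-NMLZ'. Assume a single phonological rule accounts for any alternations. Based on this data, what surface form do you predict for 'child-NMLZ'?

In [vinɔgɔ] and [vinɔdʒi] the final segment of 'head' alternates: [g] ~ [dʒ].
Compare 'house', with invariant [dʒ] in [mɛledʒɔ] and [mɛledʒi]: an analysis with underlying /dʒ/ and a rule producing [g] before the PL suffix would wrongly predict alternation here too.
The alternation reflects palatalization before a front vowel: /g/ becomes palato-alveolar [dʒ] before a front vowel. /g/ is underlying.
From [mɔrɛgɔ] the stem 'child' is /mɔrɛg/; before a front vowel this yields [mɔrɛdʒi].

[mɔrɛdʒi]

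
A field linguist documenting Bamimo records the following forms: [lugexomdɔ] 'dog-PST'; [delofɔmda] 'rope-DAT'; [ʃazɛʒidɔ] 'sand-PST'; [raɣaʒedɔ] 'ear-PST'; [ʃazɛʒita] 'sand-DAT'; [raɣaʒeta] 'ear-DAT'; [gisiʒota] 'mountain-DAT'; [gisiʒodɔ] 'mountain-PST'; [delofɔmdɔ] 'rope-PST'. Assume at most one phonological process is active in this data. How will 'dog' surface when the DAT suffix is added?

The DAT suffix surfaces as [-da] and [-ta], depending on the final segment of the stem.
By contrast the PST suffix keeps its initial [d] throughout — that segment must be underlying.
So the underlying form is /-ta/, and voiceless stops become voiced after a nasal.
After 'dog', which ends in a nasal, the suffix surfaces as [-da], giving [lugexomda].

[lugexomda]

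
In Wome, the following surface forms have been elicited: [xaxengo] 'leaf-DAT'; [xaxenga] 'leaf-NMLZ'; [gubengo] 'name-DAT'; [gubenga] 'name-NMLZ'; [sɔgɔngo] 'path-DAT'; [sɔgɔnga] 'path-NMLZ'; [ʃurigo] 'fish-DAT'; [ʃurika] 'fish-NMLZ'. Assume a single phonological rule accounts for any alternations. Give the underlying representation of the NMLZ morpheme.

The NMLZ suffix surfaces as [-ga] and [-ka], depending on the final segment of the stem.
The DAT suffix, which begins with [g], is invariant after every stem; so [g] is not altered by any rule here.
The NMLZ suffix is therefore /-ka/ underlyingly, with post-nasal voicing: voiceless stops become voiced after a nasal.

/-ka/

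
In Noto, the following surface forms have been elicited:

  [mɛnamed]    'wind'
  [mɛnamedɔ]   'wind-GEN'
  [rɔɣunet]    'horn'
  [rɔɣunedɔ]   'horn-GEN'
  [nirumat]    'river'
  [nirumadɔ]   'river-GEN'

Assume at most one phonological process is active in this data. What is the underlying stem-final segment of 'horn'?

/t/

The stem for 'horn' ends in [t] in [rɔɣunet] but [d] in [rɔɣunedɔ].
If /d/ were underlying and a rule turned it into [t] in isolation, 'wind' would also alternate; but it has [d] in both [mɛnamed] and [mɛnamedɔ].
The alternation reflects intervocalic voicing: voiceless stops become voiced between vowels. /t/ is underlying.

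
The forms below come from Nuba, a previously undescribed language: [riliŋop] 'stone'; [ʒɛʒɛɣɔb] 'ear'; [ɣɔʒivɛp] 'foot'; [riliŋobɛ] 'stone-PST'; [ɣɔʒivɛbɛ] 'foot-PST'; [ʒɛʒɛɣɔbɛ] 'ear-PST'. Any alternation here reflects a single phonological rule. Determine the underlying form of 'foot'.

The root 'foot' surfaces as [ɣɔʒivɛbɛ] and [ɣɔʒivɛp], with a stem-final [b] ~ [p] alternation.
Compare 'ear', with invariant [b] in [ʒɛʒɛɣɔbɛ] and [ʒɛʒɛɣɔb]: an analysis with underlying /b/ and a rule producing [p] in isolation would wrongly predict alternation here too.
Therefore /p/ is basic and [b] is derived by intervocalic voicing (voiceless stops become voiced between vowels).

/ɣɔʒivɛp/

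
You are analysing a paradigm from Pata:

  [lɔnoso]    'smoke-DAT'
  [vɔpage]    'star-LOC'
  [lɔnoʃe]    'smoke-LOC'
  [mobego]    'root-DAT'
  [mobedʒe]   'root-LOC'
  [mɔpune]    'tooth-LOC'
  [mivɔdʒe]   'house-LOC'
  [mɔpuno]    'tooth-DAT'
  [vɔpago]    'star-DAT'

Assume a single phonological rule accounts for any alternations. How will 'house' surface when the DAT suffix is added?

[mivɔgo]

The root 'root' surfaces as [mobego] and [mobedʒe], with a stem-final [g] ~ [dʒ] alternation.
But 'star' keeps [g] in both environments ([vɔpago], [vɔpage]), so there is no rule changing /g/ to [dʒ] before the LOC suffix.
Therefore /dʒ/ is basic and [g] is derived by depalatalization (palato-alveolar /dʒ/ and /ʃ/ become [g] and [s] when no front vowel follows).
From [mivɔdʒe] the stem 'house' is /mivɔdʒ/; when no front vowel follows this yields [mivɔgo].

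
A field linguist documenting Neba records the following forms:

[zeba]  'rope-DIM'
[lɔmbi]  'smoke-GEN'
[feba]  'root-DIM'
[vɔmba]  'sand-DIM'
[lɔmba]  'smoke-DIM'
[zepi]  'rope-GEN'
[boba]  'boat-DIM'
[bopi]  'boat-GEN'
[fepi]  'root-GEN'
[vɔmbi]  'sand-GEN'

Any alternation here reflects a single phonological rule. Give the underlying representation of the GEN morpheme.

The GEN morpheme has two allomorphs, [-bi] and [-pi].
By contrast the DIM suffix keeps its initial [b] throughout — that segment must be underlying.
So the underlying form is /-pi/, and voiceless stops become voiced after a nasal.

/-pi/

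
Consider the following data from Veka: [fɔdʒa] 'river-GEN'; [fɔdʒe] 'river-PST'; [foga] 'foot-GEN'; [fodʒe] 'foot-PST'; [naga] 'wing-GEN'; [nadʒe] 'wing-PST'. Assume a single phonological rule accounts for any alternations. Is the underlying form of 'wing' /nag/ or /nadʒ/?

The stem for 'wing' ends in [g] in [naga] but [dʒ] in [nadʒe].
If /dʒ/ were underlying and a rule turned it into [g] before the GEN suffix, 'river' would also alternate; but it has [dʒ] in both [fɔdʒa] and [fɔdʒe].
So /g/ is underlying, and a rule of palatalization before a front vowel — /g/ becomes palato-alveolar [dʒ] before a front vowel — gives [dʒ].

/nag/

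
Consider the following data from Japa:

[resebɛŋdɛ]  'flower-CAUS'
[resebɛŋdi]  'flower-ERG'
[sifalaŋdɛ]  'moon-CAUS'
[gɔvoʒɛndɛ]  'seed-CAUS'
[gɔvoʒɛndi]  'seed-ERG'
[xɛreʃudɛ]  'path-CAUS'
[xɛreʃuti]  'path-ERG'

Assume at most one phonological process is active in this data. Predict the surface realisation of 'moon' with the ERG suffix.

The ERG suffix surfaces as [-di] and [-ti], depending on the final segment of the stem.
By contrast the CAUS suffix keeps its initial [d] throughout — that segment must be underlying.
The ERG suffix is therefore /-ti/ underlyingly, with post-nasal voicing: voiceless stops become voiced after a nasal.
After 'moon', which ends in a nasal, the suffix surfaces as [-di], giving [sifalaŋdi].

[sifalaŋdi]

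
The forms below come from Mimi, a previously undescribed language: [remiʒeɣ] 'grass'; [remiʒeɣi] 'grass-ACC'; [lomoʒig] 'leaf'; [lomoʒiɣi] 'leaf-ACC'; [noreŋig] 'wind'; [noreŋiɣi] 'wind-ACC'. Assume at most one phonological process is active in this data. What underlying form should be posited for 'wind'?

'wind' shows [g] ~ [ɣ] at the end of the stem ([noreŋig] vs [noreŋiɣi]).
The stem 'grass' ([remiʒeɣ], [remiʒeɣi]) shows [ɣ] unchanged in both environments, so [ɣ] cannot be basic with [g] derived in isolation.
Therefore /g/ is basic and [ɣ] is derived by intervocalic spirantization (voiced stops become fricatives between vowels).
Hence 'wind' is /noreŋig/ underlyingly.

/noreŋig/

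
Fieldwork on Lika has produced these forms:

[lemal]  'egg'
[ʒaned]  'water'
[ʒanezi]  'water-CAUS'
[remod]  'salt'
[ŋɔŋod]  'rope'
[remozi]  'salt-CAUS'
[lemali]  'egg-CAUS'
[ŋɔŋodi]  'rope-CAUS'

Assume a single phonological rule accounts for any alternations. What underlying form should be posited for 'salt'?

/remoz/

In [remozi] and [remod] the final segment of 'salt' alternates: [z] ~ [d].
But 'rope' keeps [d] in both environments ([ŋɔŋodi], [ŋɔŋod]), so there is no rule changing /d/ to [z] before the CAUS suffix.
The underlying segment must be /z/; voiced fricatives become stops word-finally, yielding [d] there.
Hence 'salt' is /remoz/ underlyingly.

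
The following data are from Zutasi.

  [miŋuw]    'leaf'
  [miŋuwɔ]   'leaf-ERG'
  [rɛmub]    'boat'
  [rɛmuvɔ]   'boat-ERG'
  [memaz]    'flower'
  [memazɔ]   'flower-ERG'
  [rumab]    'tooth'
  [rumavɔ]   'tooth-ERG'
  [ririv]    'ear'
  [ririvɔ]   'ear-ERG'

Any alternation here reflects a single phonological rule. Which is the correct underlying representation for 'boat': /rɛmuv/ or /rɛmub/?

/rɛmub/

In [rɛmub] and [rɛmuvɔ] the final segment of 'boat' alternates: [b] ~ [v].
Compare 'ear', with invariant [v] in [ririv] and [ririvɔ]: an analysis with underlying /v/ and a rule producing [b] in isolation would wrongly predict alternation here too.
The underlying segment must be /b/; voiced stops become fricatives between vowels, yielding [v] there.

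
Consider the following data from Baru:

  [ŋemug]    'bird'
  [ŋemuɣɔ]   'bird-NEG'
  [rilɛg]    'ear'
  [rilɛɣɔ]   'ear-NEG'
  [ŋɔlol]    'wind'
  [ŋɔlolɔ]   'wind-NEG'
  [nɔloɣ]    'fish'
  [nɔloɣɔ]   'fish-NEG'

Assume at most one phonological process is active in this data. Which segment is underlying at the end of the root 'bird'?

The root 'bird' surfaces as [ŋemug] and [ŋemuɣɔ], with a stem-final [g] ~ [ɣ] alternation.
The stem 'fish' ([nɔloɣ], [nɔloɣɔ]) shows [ɣ] unchanged in both environments, so [ɣ] cannot be basic with [g] derived in isolation.
So /g/ is underlying, and a rule of intervocalic spirantization — voiced stops become fricatives between vowels — gives [ɣ].

/g/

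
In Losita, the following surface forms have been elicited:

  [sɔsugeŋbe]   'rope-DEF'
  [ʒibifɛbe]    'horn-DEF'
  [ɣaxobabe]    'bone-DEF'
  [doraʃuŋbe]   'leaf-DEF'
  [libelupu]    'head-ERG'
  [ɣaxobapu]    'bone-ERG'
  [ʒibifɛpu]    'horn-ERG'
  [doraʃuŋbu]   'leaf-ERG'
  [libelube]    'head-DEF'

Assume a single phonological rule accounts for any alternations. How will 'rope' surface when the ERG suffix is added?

The ERG suffix surfaces as [-bu] and [-pu], depending on the final segment of the stem.
By contrast the DEF suffix keeps its initial [b] throughout — that segment must be underlying.
So the underlying form is /-pu/, and voiceless stops become voiced after a nasal.
After 'rope', which ends in a nasal, the suffix surfaces as [-bu], giving [sɔsugeŋbu].

[sɔsugeŋbu]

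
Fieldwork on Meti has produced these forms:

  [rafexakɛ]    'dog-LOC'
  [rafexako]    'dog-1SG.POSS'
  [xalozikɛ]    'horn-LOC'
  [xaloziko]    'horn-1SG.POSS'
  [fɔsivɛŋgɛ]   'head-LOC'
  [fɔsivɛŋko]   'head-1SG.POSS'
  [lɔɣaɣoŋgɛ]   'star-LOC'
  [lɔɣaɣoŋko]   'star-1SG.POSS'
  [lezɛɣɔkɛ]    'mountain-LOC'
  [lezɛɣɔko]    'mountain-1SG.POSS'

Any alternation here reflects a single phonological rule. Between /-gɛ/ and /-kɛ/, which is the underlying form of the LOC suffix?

/-gɛ/

The LOC suffix surfaces as [-gɛ] and [-kɛ], depending on the final segment of the stem.
By contrast the 1SG.POSS suffix keeps its initial [k] throughout — that segment must be underlying.
The LOC suffix is therefore /-gɛ/ underlyingly, with post-vocalic devoicing: voiced stops become voiceless after a vowel.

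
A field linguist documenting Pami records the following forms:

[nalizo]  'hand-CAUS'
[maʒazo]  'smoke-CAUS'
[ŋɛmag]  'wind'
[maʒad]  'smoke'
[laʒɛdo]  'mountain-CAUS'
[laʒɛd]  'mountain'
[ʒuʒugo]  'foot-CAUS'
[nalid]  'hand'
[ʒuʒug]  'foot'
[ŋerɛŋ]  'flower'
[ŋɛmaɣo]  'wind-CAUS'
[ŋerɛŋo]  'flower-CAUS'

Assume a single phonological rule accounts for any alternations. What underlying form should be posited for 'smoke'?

In [maʒad] and [maʒazo] the final segment of 'smoke' alternates: [d] ~ [z].
If /d/ were underlying and a rule turned it into [z] before the CAUS suffix, 'mountain' would also alternate; but it has [d] in both [laʒɛd] and [laʒɛdo].
So /z/ is underlying, and a rule of word-final hardening — voiced fricatives become stops word-finally — gives [d].
Hence 'smoke' is /maʒaz/ underlyingly.

/maʒaz/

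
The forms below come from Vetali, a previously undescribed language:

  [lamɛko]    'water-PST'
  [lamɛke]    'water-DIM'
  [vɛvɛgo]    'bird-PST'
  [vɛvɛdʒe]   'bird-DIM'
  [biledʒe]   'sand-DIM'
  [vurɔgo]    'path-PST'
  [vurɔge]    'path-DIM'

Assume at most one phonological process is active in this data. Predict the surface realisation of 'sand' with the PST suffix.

In [vɛvɛgo] and [vɛvɛdʒe] the final segment of 'bird' alternates: [g] ~ [dʒ].
If /g/ were underlying and a rule turned it into [dʒ] before the DIM suffix, 'path' would also alternate; but it has [g] in both [vurɔgo] and [vurɔge].
The alternation reflects depalatalization: palato-alveolar /dʒ/ becomes [g] when no front vowel follows. /dʒ/ is underlying.
From [biledʒe] the stem 'sand' is /biledʒ/; when no front vowel follows this yields [bilego].

[bilego]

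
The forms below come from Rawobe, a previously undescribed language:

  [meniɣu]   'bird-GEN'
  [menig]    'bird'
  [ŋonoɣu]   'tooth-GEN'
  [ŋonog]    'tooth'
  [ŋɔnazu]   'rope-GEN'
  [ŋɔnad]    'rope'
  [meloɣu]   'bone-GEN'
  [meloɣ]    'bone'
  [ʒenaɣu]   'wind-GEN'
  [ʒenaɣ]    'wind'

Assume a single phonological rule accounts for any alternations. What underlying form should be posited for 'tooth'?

/ŋonog/

The stem for 'tooth' ends in [ɣ] in [ŋonoɣu] but [g] in [ŋonog].
If /ɣ/ were underlying and a rule turned it into [g] in isolation, 'bone' would also alternate; but it has [ɣ] in both [meloɣu] and [meloɣ].
Therefore /g/ is basic and [ɣ] is derived by intervocalic spirantization (voiced stops become fricatives between vowels).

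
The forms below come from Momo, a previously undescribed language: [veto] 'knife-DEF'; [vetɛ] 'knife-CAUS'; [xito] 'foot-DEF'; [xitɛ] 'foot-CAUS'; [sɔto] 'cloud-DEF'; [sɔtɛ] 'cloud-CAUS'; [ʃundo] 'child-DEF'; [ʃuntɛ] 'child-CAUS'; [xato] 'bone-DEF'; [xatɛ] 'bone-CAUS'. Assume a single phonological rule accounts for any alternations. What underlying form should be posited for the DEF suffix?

/-do/

The DEF morpheme has two allomorphs, [-do] and [-to].
The CAUS suffix, which begins with [t], is invariant after every stem; so [t] is not altered by any rule here.
So the underlying form is /-do/, and voiced stops become voiceless after a vowel.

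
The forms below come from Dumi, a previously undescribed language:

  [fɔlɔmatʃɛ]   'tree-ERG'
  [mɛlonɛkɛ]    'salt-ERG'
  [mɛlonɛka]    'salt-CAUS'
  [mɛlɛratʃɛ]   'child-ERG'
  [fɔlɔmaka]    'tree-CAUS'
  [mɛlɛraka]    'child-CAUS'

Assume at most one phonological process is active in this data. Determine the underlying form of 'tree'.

The root 'tree' surfaces as [fɔlɔmaka] and [fɔlɔmatʃɛ], with a stem-final [k] ~ [tʃ] alternation.
Compare 'salt', with invariant [k] in [mɛlonɛka] and [mɛlonɛkɛ]: an analysis with underlying /k/ and a rule producing [tʃ] before the ERG suffix would wrongly predict alternation here too.
The underlying segment must be /tʃ/; palato-alveolar /tʃ/ becomes [k] when no front vowel follows, yielding [k] there.
The underlying form of 'tree' is therefore /fɔlɔmatʃ/.

/fɔlɔmatʃ/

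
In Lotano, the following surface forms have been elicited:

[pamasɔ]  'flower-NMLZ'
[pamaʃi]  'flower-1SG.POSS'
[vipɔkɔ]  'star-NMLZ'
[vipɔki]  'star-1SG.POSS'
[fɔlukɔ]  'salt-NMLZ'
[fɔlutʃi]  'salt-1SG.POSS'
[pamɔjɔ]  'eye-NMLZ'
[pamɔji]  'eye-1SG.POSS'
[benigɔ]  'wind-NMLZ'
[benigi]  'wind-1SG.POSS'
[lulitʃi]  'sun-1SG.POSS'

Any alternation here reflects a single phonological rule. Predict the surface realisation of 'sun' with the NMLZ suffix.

The stem for 'salt' ends in [k] in [fɔlukɔ] but [tʃ] in [fɔlutʃi].
The stem 'star' ([vipɔkɔ], [vipɔki]) shows [k] unchanged in both environments, so [k] cannot be basic with [tʃ] derived before the 1SG.POSS suffix.
Therefore /tʃ/ is basic and [k] is derived by depalatalization (palato-alveolar /tʃ/ and /ʃ/ become [k] and [s] when no front vowel follows).
The one attested form of 'sun', [lulitʃi], shows underlying /lulitʃ/. Applying the same rule when no front vowel follows gives [lulikɔ].

[lulikɔ]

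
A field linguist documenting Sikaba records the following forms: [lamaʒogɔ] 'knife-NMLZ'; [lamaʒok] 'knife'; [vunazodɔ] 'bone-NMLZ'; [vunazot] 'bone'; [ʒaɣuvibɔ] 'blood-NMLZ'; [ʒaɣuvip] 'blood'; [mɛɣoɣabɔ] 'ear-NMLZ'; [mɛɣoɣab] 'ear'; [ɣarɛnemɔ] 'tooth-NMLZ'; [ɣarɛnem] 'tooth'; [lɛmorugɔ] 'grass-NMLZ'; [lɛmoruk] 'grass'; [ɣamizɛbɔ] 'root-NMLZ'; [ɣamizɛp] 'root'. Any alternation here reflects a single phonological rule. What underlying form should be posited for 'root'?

The stem for 'root' ends in [b] in [ɣamizɛbɔ] but [p] in [ɣamizɛp].
The stem 'ear' ([mɛɣoɣabɔ], [mɛɣoɣab]) shows [b] unchanged in both environments, so [b] cannot be basic with [p] derived in isolation.
The alternation reflects intervocalic voicing: voiceless stops become voiced between vowels. /p/ is underlying.
Hence 'root' is /ɣamizɛp/ underlyingly.

/ɣamizɛp/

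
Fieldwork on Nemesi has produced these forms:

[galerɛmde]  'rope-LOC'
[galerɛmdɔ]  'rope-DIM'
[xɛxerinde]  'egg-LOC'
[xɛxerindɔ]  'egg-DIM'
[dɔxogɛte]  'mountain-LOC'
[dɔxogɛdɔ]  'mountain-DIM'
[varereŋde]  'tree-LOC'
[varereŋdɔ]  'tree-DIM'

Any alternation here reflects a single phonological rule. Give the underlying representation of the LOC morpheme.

The LOC morpheme has two allomorphs, [-de] and [-te].
The DIM suffix, which begins with [d], is invariant after every stem; so [d] is not altered by any rule here.
So the underlying form is /-te/, and voiceless stops become voiced after a nasal.

/-te/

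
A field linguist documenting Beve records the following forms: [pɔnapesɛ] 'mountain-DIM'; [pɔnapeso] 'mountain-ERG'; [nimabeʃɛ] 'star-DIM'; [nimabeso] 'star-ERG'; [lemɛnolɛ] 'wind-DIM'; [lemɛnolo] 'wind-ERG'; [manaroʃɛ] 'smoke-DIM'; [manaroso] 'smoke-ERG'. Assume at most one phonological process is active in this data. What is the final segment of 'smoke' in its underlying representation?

/ʃ/

The stem for 'smoke' ends in [ʃ] in [manaroʃɛ] but [s] in [manaroso].
Compare 'mountain', with invariant [s] in [pɔnapesɛ] and [pɔnapeso]: an analysis with underlying /s/ and a rule producing [ʃ] before the DIM suffix would wrongly predict alternation here too.
Therefore /ʃ/ is basic and [s] is derived by depalatalization (palato-alveolar /ʃ/ becomes [s] when no front vowel follows).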